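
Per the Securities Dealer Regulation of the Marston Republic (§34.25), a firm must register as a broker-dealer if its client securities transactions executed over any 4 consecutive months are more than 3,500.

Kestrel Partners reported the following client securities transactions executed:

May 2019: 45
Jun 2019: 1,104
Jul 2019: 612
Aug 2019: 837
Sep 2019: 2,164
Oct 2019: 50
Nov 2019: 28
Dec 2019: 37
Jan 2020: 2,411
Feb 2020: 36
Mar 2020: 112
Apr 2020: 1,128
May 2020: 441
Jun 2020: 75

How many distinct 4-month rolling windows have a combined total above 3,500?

May 2019–Aug 2019: 45 + 1,104 + 612 + 837 = 2,598 (under)
Jun 2019–Sep 2019: 1,104 + 612 + 837 + 2,164 = 4,717 (over)
Jul 2019–Oct 2019: 612 + 837 + 2,164 + 50 = 3,663 (over)
Aug 2019–Nov 2019: 837 + 2,164 + 50 + 28 = 3,079 (under)
Sep 2019–Dec 2019: 2,164 + 50 + 28 + 37 = 2,279 (under)
Oct 2019–Jan 2020: 50 + 28 + 37 + 2,411 = 2,526 (under)
Nov 2019–Feb 2020: 28 + 37 + 2,411 + 36 = 2,512 (under)
Dec 2019–Mar 2020: 37 + 2,411 + 36 + 112 = 2,596 (under)
Jan 2020–Apr 2020: 2,411 + 36 + 112 + 1,128 = 3,687 (over)
Feb 2020–May 2020: 36 + 112 + 1,128 + 441 = 1,717 (under)
Mar 2020–Jun 2020: 112 + 1,128 + 441 + 75 = 1,756 (under)
3 windows exceed the threshold.

3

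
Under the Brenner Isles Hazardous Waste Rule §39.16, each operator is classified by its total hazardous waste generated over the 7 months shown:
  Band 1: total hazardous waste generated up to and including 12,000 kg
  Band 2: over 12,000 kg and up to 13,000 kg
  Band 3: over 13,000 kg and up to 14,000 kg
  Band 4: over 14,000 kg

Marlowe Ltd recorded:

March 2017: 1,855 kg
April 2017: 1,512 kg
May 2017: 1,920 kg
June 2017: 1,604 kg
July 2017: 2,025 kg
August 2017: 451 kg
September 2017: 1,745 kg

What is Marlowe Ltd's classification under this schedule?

Total hazardous waste generated: 1,855 kg + 1,512 kg + 1,920 kg + 1,604 kg + 2,025 kg + 451 kg + 1,745 kg = 11,112 kg.
11,112 kg ≤ 12,000 kg, so Band 1 applies.

Band 1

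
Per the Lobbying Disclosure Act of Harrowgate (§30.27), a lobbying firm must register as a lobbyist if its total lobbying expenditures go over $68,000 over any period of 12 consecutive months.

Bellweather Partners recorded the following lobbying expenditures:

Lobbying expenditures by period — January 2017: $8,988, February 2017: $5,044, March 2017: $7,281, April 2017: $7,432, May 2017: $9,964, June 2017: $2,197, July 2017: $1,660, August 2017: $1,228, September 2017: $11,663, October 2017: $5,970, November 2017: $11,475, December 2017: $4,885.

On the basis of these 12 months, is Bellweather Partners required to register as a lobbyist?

Total lobbying expenditures: $8,988 + $5,044 + $7,281 + $7,432 + $9,964 + $2,197 + $1,660 + $1,228 + $11,663 + $5,970 + $11,475 + $4,885 = $77,787.
$77,787 > $68,000, so the threshold is exceeded.

Yes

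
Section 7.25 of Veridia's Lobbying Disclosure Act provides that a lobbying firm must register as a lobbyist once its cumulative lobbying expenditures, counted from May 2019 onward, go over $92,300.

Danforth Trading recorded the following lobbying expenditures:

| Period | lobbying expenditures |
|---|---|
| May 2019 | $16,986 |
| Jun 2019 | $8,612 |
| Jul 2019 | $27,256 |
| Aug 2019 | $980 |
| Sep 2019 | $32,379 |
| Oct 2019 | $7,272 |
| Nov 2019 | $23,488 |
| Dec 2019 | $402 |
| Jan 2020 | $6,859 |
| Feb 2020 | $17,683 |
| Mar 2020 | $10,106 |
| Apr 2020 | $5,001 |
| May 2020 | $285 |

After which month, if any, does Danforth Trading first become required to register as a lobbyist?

Through May 2019: $16,986
Through Jun 2019: $25,598
Through Jul 2019: $52,854
Through Aug 2019: $53,834
Through Sep 2019: $86,213
Through Oct 2019: $93,485 ← exceeds threshold

Oct 2019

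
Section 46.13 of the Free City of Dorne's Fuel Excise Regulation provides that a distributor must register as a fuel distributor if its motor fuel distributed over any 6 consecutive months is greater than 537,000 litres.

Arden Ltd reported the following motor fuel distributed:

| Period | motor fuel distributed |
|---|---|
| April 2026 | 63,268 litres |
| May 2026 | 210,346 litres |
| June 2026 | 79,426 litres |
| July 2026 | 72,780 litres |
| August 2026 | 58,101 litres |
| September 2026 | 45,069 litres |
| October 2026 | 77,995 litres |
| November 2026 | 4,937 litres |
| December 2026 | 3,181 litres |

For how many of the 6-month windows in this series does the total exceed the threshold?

1

April 2026–September 2026: 63,268 litres + 210,346 litres + 79,426 litres + 72,780 litres + 58,101 litres + 45,069 litres = 528,990 litres (under)
May 2026–October 2026: 210,346 litres + 79,426 litres + 72,780 litres + 58,101 litres + 45,069 litres + 77,995 litres = 543,717 litres (over)
June 2026–November 2026: 79,426 litres + 72,780 litres + 58,101 litres + 45,069 litres + 77,995 litres + 4,937 litres = 338,308 litres (under)
July 2026–December 2026: 72,780 litres + 58,101 litres + 45,069 litres + 77,995 litres + 4,937 litres + 3,181 litres = 262,063 litres (under)
1 window exceeds the threshold.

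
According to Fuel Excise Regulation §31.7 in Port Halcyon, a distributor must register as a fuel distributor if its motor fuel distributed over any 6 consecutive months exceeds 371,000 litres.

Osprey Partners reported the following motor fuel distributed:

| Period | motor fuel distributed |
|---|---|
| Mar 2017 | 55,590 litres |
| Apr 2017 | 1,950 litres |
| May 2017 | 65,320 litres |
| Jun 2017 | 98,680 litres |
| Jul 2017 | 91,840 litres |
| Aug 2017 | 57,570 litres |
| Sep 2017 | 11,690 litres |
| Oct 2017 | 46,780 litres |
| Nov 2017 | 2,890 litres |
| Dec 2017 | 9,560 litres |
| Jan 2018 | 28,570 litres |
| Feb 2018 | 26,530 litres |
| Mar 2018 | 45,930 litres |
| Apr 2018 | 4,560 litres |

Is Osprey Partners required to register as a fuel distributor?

Mar 2017–Aug 2017: 55,590 litres + 1,950 litres + 65,320 litres + 98,680 litres + 91,840 litres + 57,570 litres = 370,950 litres (under)
Apr 2017–Sep 2017: 1,950 litres + 65,320 litres + 98,680 litres + 91,840 litres + 57,570 litres + 11,690 litres = 327,050 litres (under)
May 2017–Oct 2017: 65,320 litres + 98,680 litres + 91,840 litres + 57,570 litres + 11,690 litres + 46,780 litres = 371,880 litres (over)
Jun 2017–Nov 2017: 98,680 litres + 91,840 litres + 57,570 litres + 11,690 litres + 46,780 litres + 2,890 litres = 309,450 litres (under)
Jul 2017–Dec 2017: 91,840 litres + 57,570 litres + 11,690 litres + 46,780 litres + 2,890 litres + 9,560 litres = 220,330 litres (under)
Aug 2017–Jan 2018: 57,570 litres + 11,690 litres + 46,780 litres + 2,890 litres + 9,560 litres + 28,570 litres = 157,060 litres (under)
Sep 2017–Feb 2018: 11,690 litres + 46,780 litres + 2,890 litres + 9,560 litres + 28,570 litres + 26,530 litres = 126,020 litres (under)
Oct 2017–Mar 2018: 46,780 litres + 2,890 litres + 9,560 litres + 28,570 litres + 26,530 litres + 45,930 litres = 160,260 litres (under)
Nov 2017–Apr 2018: 2,890 litres + 9,560 litres + 28,570 litres + 26,530 litres + 45,930 litres + 4,560 litres = 118,040 litres (under)
At least one window exceeds 371,000 litres.

Yes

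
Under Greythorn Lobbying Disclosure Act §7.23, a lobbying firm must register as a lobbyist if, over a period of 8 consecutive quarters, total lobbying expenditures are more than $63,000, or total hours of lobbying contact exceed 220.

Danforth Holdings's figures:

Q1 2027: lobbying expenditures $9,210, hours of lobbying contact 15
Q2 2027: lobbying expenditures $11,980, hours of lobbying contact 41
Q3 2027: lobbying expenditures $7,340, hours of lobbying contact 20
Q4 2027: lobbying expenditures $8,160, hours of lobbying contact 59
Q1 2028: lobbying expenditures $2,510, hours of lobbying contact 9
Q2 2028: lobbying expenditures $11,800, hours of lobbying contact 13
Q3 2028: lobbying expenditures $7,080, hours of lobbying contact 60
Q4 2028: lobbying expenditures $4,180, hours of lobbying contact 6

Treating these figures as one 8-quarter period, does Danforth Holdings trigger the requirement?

Yes

Total lobbying expenditures: $9,210 + $11,980 + $7,340 + $8,160 + $2,510 + $11,800 + $7,080 + $4,180 = $62,260 (≤ $63,000).
Total hours of lobbying contact: 15 + 41 + 20 + 59 + 9 + 13 + 60 + 6 = 223 (> 220).
The test is 'or': at least one threshold is exceeded.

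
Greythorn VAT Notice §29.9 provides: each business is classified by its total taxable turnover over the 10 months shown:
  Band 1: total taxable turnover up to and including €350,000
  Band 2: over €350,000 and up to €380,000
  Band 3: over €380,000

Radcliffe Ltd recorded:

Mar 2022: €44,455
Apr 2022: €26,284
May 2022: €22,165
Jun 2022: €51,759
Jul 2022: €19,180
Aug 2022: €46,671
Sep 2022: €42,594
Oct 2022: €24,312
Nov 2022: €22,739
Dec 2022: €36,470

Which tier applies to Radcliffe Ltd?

Band 1

Total taxable turnover: €44,455 + €26,284 + €22,165 + €51,759 + €19,180 + €46,671 + €42,594 + €24,312 + €22,739 + €36,470 = €336,629.
€336,629 ≤ €350,000, so Band 1 applies.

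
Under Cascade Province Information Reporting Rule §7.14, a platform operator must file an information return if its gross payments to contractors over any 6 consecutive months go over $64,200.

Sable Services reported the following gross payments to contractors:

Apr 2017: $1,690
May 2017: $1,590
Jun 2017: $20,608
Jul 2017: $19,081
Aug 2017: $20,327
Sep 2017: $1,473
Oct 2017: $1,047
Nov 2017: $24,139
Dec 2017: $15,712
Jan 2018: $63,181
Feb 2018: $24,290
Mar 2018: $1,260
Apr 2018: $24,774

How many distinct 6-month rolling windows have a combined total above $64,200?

Apr 2017–Sep 2017: $1,690 + $1,590 + $20,608 + $19,081 + $20,327 + $1,473 = $64,769 (over)
May 2017–Oct 2017: $1,590 + $20,608 + $19,081 + $20,327 + $1,473 + $1,047 = $64,126 (under)
Jun 2017–Nov 2017: $20,608 + $19,081 + $20,327 + $1,473 + $1,047 + $24,139 = $86,675 (over)
Jul 2017–Dec 2017: $19,081 + $20,327 + $1,473 + $1,047 + $24,139 + $15,712 = $81,779 (over)
Aug 2017–Jan 2018: $20,327 + $1,473 + $1,047 + $24,139 + $15,712 + $63,181 = $125,879 (over)
Sep 2017–Feb 2018: $1,473 + $1,047 + $24,139 + $15,712 + $63,181 + $24,290 = $129,842 (over)
Oct 2017–Mar 2018: $1,047 + $24,139 + $15,712 + $63,181 + $24,290 + $1,260 = $129,629 (over)
Nov 2017–Apr 2018: $24,139 + $15,712 + $63,181 + $24,290 + $1,260 + $24,774 = $153,356 (over)
7 windows exceed the threshold.

7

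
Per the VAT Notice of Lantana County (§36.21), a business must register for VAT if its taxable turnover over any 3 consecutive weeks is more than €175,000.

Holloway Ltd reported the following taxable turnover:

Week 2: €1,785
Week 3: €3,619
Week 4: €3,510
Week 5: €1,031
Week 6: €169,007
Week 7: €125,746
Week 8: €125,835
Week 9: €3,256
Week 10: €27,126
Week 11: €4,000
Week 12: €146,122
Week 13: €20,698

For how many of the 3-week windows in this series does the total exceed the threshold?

Week 2–Week 4: €1,785 + €3,619 + €3,510 = €8,914 (under)
Week 3–Week 5: €3,619 + €3,510 + €1,031 = €8,160 (under)
Week 4–Week 6: €3,510 + €1,031 + €169,007 = €173,548 (under)
Week 5–Week 7: €1,031 + €169,007 + €125,746 = €295,784 (over)
Week 6–Week 8: €169,007 + €125,746 + €125,835 = €420,588 (over)
Week 7–Week 9: €125,746 + €125,835 + €3,256 = €254,837 (over)
Week 8–Week 10: €125,835 + €3,256 + €27,126 = €156,217 (under)
Week 9–Week 11: €3,256 + €27,126 + €4,000 = €34,382 (under)
Week 10–Week 12: €27,126 + €4,000 + €146,122 = €177,248 (over)
Week 11–Week 13: €4,000 + €146,122 + €20,698 = €170,820 (under)
4 windows exceed the threshold.

4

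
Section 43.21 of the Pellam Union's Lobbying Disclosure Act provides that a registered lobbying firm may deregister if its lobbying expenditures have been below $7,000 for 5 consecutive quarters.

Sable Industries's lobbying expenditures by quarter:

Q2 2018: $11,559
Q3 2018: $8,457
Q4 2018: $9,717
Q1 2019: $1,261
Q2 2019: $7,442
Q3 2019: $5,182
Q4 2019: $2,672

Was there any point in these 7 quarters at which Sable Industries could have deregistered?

Quarters below $7,000: Q1 2019, Q3 2019, Q4 2019.
Longest run of consecutive quarters below the threshold: 2.
2 < 5, so Sable Industries never became eligible.

No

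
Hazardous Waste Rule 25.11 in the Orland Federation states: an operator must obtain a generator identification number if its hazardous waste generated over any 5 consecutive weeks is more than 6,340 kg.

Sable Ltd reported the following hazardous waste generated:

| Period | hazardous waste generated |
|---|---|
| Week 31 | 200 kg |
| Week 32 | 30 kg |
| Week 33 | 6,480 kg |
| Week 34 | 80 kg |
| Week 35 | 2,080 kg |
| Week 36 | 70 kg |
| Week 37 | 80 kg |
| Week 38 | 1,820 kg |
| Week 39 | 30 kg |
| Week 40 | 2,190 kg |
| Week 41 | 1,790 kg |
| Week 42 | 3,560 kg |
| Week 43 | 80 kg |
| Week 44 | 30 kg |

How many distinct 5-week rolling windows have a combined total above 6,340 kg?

Week 31–Week 35: 200 kg + 30 kg + 6,480 kg + 80 kg + 2,080 kg = 8,870 kg (over)
Week 32–Week 36: 30 kg + 6,480 kg + 80 kg + 2,080 kg + 70 kg = 8,740 kg (over)
Week 33–Week 37: 6,480 kg + 80 kg + 2,080 kg + 70 kg + 80 kg = 8,790 kg (over)
Week 34–Week 38: 80 kg + 2,080 kg + 70 kg + 80 kg + 1,820 kg = 4,130 kg (under)
Week 35–Week 39: 2,080 kg + 70 kg + 80 kg + 1,820 kg + 30 kg = 4,080 kg (under)
Week 36–Week 40: 70 kg + 80 kg + 1,820 kg + 30 kg + 2,190 kg = 4,190 kg (under)
Week 37–Week 41: 80 kg + 1,820 kg + 30 kg + 2,190 kg + 1,790 kg = 5,910 kg (under)
Week 38–Week 42: 1,820 kg + 30 kg + 2,190 kg + 1,790 kg + 3,560 kg = 9,390 kg (over)
Week 39–Week 43: 30 kg + 2,190 kg + 1,790 kg + 3,560 kg + 80 kg = 7,650 kg (over)
Week 40–Week 44: 2,190 kg + 1,790 kg + 3,560 kg + 80 kg + 30 kg = 7,650 kg (over)
6 windows exceed the threshold.

6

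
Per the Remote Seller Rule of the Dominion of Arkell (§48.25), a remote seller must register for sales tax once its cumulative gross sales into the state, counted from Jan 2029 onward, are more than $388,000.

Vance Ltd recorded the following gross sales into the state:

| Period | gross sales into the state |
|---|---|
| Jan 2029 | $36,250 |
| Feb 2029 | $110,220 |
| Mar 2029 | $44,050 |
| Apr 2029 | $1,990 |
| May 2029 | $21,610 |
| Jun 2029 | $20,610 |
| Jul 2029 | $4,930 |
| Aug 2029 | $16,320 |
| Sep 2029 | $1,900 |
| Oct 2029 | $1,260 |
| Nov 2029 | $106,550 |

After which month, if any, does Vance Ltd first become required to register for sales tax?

Not triggered

Through Jan 2029: $36,250
Through Feb 2029: $146,470
Through Mar 2029: $190,520
Through Apr 2029: $192,510
Through May 2029: $214,120
Through Jun 2029: $234,730
Through Jul 2029: $239,660
Through Aug 2029: $255,980
Through Sep 2029: $257,880
Through Oct 2029: $259,140
Through Nov 2029: $365,690
Final cumulative total $365,690 ≤ $388,000; the threshold is never exceeded.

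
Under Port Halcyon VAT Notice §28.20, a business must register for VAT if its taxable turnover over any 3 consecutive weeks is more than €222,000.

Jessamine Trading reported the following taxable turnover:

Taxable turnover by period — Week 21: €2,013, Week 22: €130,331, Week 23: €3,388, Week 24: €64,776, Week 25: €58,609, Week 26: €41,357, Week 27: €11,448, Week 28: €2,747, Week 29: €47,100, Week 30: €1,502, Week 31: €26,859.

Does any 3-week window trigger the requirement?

Week 21–Week 23: €2,013 + €130,331 + €3,388 = €135,732 (under)
Week 22–Week 24: €130,331 + €3,388 + €64,776 = €198,495 (under)
Week 23–Week 25: €3,388 + €64,776 + €58,609 = €126,773 (under)
Week 24–Week 26: €64,776 + €58,609 + €41,357 = €164,742 (under)
Week 25–Week 27: €58,609 + €41,357 + €11,448 = €111,414 (under)
Week 26–Week 28: €41,357 + €11,448 + €2,747 = €55,552 (under)
Week 27–Week 29: €11,448 + €2,747 + €47,100 = €61,295 (under)
Week 28–Week 30: €2,747 + €47,100 + €1,502 = €51,349 (under)
Week 29–Week 31: €47,100 + €1,502 + €26,859 = €75,461 (under)
No window exceeds €222,000.

No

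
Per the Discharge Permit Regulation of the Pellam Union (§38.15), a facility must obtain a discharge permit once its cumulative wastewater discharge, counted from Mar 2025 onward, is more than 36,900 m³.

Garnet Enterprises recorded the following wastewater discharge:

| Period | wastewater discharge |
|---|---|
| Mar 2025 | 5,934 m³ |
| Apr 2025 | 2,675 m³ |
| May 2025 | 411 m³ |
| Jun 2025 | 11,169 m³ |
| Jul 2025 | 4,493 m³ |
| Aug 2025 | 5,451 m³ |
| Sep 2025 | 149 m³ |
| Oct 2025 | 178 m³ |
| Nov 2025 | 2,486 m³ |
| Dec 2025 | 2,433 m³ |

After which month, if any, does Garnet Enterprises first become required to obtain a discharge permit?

Through Mar 2025: 5,934 m³
Through Apr 2025: 8,609 m³
Through May 2025: 9,020 m³
Through Jun 2025: 20,189 m³
Through Jul 2025: 24,682 m³
Through Aug 2025: 30,133 m³
Through Sep 2025: 30,282 m³
Through Oct 2025: 30,460 m³
Through Nov 2025: 32,946 m³
Through Dec 2025: 35,379 m³
Final cumulative total 35,379 m³ ≤ 36,900 m³; the threshold is never exceeded.

Not triggered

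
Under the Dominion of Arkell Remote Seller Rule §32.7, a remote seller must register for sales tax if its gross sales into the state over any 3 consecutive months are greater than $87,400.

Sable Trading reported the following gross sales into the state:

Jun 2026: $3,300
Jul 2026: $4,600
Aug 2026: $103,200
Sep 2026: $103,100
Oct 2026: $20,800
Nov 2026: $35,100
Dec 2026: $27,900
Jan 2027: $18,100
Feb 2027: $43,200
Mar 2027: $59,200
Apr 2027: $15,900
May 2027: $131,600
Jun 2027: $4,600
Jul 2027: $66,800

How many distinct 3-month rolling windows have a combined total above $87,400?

Jun 2026–Aug 2026: $3,300 + $4,600 + $103,200 = $111,100 (over)
Jul 2026–Sep 2026: $4,600 + $103,200 + $103,100 = $210,900 (over)
Aug 2026–Oct 2026: $103,200 + $103,100 + $20,800 = $227,100 (over)
Sep 2026–Nov 2026: $103,100 + $20,800 + $35,100 = $159,000 (over)
Oct 2026–Dec 2026: $20,800 + $35,100 + $27,900 = $83,800 (under)
Nov 2026–Jan 2027: $35,100 + $27,900 + $18,100 = $81,100 (under)
Dec 2026–Feb 2027: $27,900 + $18,100 + $43,200 = $89,200 (over)
Jan 2027–Mar 2027: $18,100 + $43,200 + $59,200 = $120,500 (over)
Feb 2027–Apr 2027: $43,200 + $59,200 + $15,900 = $118,300 (over)
Mar 2027–May 2027: $59,200 + $15,900 + $131,600 = $206,700 (over)
Apr 2027–Jun 2027: $15,900 + $131,600 + $4,600 = $152,100 (over)
May 2027–Jul 2027: $131,600 + $4,600 + $66,800 = $203,000 (over)
10 windows exceed the threshold.

10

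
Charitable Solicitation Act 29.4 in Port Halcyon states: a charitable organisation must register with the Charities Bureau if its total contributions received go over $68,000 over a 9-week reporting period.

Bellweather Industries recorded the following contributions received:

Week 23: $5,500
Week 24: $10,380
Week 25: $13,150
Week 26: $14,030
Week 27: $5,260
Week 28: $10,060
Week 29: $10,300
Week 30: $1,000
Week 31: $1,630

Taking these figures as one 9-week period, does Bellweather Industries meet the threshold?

Total contributions received: $5,500 + $10,380 + $13,150 + $14,030 + $5,260 + $10,060 + $10,300 + $1,000 + $1,630 = $71,310.
$71,310 > $68,000, so the threshold is exceeded.

Yes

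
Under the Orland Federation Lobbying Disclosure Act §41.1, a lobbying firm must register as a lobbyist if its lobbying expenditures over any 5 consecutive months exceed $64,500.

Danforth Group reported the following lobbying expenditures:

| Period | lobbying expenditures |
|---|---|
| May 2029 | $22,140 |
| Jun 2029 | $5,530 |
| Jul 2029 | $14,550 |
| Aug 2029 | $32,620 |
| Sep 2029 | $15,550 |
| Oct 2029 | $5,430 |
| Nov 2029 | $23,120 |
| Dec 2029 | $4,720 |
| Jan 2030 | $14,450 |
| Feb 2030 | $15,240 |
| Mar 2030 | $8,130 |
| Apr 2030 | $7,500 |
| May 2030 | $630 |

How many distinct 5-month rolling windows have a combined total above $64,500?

5

May 2029–Sep 2029: $22,140 + $5,530 + $14,550 + $32,620 + $15,550 = $90,390 (over)
Jun 2029–Oct 2029: $5,530 + $14,550 + $32,620 + $15,550 + $5,430 = $73,680 (over)
Jul 2029–Nov 2029: $14,550 + $32,620 + $15,550 + $5,430 + $23,120 = $91,270 (over)
Aug 2029–Dec 2029: $32,620 + $15,550 + $5,430 + $23,120 + $4,720 = $81,440 (over)
Sep 2029–Jan 2030: $15,550 + $5,430 + $23,120 + $4,720 + $14,450 = $63,270 (under)
Oct 2029–Feb 2030: $5,430 + $23,120 + $4,720 + $14,450 + $15,240 = $62,960 (under)
Nov 2029–Mar 2030: $23,120 + $4,720 + $14,450 + $15,240 + $8,130 = $65,660 (over)
Dec 2029–Apr 2030: $4,720 + $14,450 + $15,240 + $8,130 + $7,500 = $50,040 (under)
Jan 2030–May 2030: $14,450 + $15,240 + $8,130 + $7,500 + $630 = $45,950 (under)
5 windows exceed the threshold.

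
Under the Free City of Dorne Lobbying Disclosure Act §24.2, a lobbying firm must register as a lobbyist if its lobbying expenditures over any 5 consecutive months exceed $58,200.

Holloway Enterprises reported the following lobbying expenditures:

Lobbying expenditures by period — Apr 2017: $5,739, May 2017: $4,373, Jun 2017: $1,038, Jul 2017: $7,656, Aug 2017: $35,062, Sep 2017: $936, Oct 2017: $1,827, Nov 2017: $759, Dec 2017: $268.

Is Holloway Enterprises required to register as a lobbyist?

Apr 2017–Aug 2017: $5,739 + $4,373 + $1,038 + $7,656 + $35,062 = $53,868 (under)
May 2017–Sep 2017: $4,373 + $1,038 + $7,656 + $35,062 + $936 = $49,065 (under)
Jun 2017–Oct 2017: $1,038 + $7,656 + $35,062 + $936 + $1,827 = $46,519 (under)
Jul 2017–Nov 2017: $7,656 + $35,062 + $936 + $1,827 + $759 = $46,240 (under)
Aug 2017–Dec 2017: $35,062 + $936 + $1,827 + $759 + $268 = $38,852 (under)
No window exceeds $58,200.

No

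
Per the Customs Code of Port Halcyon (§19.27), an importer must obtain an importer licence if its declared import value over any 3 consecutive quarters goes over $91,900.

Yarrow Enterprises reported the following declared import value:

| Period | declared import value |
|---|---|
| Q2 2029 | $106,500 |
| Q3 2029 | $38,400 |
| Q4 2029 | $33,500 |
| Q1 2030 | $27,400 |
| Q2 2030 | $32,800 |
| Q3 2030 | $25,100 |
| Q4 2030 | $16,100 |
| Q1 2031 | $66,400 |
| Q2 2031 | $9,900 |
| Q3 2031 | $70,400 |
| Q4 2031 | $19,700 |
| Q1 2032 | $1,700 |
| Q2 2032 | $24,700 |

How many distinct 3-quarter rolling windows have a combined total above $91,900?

7

Q2 2029–Q4 2029: $106,500 + $38,400 + $33,500 = $178,400 (over)
Q3 2029–Q1 2030: $38,400 + $33,500 + $27,400 = $99,300 (over)
Q4 2029–Q2 2030: $33,500 + $27,400 + $32,800 = $93,700 (over)
Q1 2030–Q3 2030: $27,400 + $32,800 + $25,100 = $85,300 (under)
Q2 2030–Q4 2030: $32,800 + $25,100 + $16,100 = $74,000 (under)
Q3 2030–Q1 2031: $25,100 + $16,100 + $66,400 = $107,600 (over)
Q4 2030–Q2 2031: $16,100 + $66,400 + $9,900 = $92,400 (over)
Q1 2031–Q3 2031: $66,400 + $9,900 + $70,400 = $146,700 (over)
Q2 2031–Q4 2031: $9,900 + $70,400 + $19,700 = $100,000 (over)
Q3 2031–Q1 2032: $70,400 + $19,700 + $1,700 = $91,800 (under)
Q4 2031–Q2 2032: $19,700 + $1,700 + $24,700 = $46,100 (under)
7 windows exceed the threshold.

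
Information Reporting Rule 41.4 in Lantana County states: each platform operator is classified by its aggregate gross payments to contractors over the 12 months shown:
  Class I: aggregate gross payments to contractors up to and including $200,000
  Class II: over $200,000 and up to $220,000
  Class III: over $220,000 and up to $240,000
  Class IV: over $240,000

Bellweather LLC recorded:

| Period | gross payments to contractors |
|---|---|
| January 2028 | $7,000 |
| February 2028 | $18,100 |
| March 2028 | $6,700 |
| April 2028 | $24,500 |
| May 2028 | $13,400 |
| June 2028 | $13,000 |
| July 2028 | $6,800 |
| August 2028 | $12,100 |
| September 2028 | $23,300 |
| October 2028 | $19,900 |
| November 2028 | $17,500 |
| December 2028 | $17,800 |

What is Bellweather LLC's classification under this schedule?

Class I

Aggregate gross payments to contractors: $7,000 + $18,100 + $6,700 + $24,500 + $13,400 + $13,000 + $6,800 + $12,100 + $23,300 + $19,900 + $17,500 + $17,800 = $180,100.
$180,100 ≤ $200,000, so Class I applies.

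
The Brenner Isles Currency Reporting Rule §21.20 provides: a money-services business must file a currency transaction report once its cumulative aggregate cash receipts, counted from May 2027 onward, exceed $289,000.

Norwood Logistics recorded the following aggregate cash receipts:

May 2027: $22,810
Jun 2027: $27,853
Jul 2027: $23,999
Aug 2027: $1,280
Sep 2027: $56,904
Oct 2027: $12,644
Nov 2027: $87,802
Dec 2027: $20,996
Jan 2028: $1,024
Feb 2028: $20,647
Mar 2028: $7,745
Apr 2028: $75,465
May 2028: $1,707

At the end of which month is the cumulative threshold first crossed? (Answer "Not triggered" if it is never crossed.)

Through May 2027: $22,810
Through Jun 2027: $50,663
Through Jul 2027: $74,662
Through Aug 2027: $75,942
Through Sep 2027: $132,846
Through Oct 2027: $145,490
Through Nov 2027: $233,292
Through Dec 2027: $254,288
Through Jan 2028: $255,312
Through Feb 2028: $275,959
Through Mar 2028: $283,704
Through Apr 2028: $359,169 ← exceeds threshold

Apr 2028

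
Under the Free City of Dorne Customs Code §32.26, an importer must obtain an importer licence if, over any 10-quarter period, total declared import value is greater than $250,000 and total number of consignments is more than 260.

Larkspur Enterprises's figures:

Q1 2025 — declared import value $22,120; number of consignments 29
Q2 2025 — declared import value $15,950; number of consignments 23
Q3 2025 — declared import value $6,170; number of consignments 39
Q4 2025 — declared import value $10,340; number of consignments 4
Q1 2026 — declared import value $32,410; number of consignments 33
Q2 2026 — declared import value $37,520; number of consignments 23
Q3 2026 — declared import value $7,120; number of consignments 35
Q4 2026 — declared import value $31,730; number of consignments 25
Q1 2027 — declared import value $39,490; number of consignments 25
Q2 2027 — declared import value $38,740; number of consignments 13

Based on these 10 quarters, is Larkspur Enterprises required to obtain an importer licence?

No

Total declared import value: $22,120 + $15,950 + $6,170 + $10,340 + $32,410 + $37,520 + $7,120 + $31,730 + $39,490 + $38,740 = $241,590 (≤ $250,000).
Total number of consignments: 29 + 23 + 39 + 4 + 33 + 23 + 35 + 25 + 25 + 13 = 249 (≤ 260).
The test is 'and': the rule requires both, and at least one is not exceeded.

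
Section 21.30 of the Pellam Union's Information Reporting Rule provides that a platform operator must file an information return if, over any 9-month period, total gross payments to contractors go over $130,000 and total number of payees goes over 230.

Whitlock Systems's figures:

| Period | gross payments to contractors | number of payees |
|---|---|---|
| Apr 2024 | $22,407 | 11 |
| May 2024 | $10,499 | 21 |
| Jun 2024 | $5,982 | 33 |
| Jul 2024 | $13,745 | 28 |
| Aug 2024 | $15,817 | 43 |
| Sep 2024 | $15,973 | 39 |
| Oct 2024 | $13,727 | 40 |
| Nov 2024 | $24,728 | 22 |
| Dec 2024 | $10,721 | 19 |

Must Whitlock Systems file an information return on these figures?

Yes

Total gross payments to contractors: $22,407 + $10,499 + $5,982 + $13,745 + $15,817 + $15,973 + $13,727 + $24,728 + $10,721 = $133,599 (> $130,000).
Total number of payees: 11 + 21 + 33 + 28 + 43 + 39 + 40 + 22 + 19 = 256 (> 230).
The test is 'and': both thresholds are exceeded.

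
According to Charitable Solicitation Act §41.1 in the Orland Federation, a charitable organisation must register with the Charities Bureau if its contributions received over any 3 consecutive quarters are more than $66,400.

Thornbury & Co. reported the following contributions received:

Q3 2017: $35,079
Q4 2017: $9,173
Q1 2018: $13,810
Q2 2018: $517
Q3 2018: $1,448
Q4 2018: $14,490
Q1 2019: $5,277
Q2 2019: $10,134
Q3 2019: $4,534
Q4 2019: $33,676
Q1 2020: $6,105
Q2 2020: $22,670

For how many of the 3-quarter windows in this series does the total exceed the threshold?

Q3 2017–Q1 2018: $35,079 + $9,173 + $13,810 = $58,062 (under)
Q4 2017–Q2 2018: $9,173 + $13,810 + $517 = $23,500 (under)
Q1 2018–Q3 2018: $13,810 + $517 + $1,448 = $15,775 (under)
Q2 2018–Q4 2018: $517 + $1,448 + $14,490 = $16,455 (under)
Q3 2018–Q1 2019: $1,448 + $14,490 + $5,277 = $21,215 (under)
Q4 2018–Q2 2019: $14,490 + $5,277 + $10,134 = $29,901 (under)
Q1 2019–Q3 2019: $5,277 + $10,134 + $4,534 = $19,945 (under)
Q2 2019–Q4 2019: $10,134 + $4,534 + $33,676 = $48,344 (under)
Q3 2019–Q1 2020: $4,534 + $33,676 + $6,105 = $44,315 (under)
Q4 2019–Q2 2020: $33,676 + $6,105 + $22,670 = $62,451 (under)
0 windows exceed the threshold.

0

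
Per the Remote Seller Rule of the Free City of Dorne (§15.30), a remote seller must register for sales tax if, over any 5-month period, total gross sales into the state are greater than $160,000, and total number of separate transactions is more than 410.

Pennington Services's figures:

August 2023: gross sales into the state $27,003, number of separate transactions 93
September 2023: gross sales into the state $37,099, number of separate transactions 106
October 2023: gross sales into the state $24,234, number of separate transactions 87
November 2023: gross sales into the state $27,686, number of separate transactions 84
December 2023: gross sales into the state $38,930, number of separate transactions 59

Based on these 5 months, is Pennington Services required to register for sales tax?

No

Total gross sales into the state: $27,003 + $37,099 + $24,234 + $27,686 + $38,930 = $154,952 (≤ $160,000).
Total number of separate transactions: 93 + 106 + 87 + 84 + 59 = 429 (> 410).
The test is 'and': the rule requires both, and at least one is not exceeded.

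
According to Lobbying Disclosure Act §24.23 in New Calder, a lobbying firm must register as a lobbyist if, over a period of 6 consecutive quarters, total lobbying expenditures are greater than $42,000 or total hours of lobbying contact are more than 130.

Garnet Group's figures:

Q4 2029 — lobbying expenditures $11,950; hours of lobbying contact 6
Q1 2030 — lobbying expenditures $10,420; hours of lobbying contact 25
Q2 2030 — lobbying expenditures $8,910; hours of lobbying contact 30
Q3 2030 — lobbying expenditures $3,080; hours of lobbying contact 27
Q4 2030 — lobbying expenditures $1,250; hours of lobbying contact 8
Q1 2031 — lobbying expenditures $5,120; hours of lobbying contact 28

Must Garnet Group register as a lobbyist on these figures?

Total lobbying expenditures: $11,950 + $10,420 + $8,910 + $3,080 + $1,250 + $5,120 = $40,730 (≤ $42,000).
Total hours of lobbying contact: 6 + 25 + 30 + 27 + 8 + 28 = 124 (≤ 130).
The test is 'or': neither threshold is exceeded.

No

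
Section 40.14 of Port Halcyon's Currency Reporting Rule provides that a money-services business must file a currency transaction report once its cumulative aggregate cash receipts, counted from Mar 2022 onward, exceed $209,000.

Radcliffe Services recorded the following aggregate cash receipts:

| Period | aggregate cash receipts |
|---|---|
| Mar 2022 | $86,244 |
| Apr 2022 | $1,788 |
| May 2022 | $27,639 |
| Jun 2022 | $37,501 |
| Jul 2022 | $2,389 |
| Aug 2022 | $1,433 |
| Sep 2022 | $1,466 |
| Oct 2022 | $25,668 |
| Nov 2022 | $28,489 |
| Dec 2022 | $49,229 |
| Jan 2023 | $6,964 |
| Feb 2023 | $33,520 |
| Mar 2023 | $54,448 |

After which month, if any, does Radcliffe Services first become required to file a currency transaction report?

Through Mar 2022: $86,244
Through Apr 2022: $88,032
Through May 2022: $115,671
Through Jun 2022: $153,172
Through Jul 2022: $155,561
Through Aug 2022: $156,994
Through Sep 2022: $158,460
Through Oct 2022: $184,128
Through Nov 2022: $212,617 ← exceeds threshold

Nov 2022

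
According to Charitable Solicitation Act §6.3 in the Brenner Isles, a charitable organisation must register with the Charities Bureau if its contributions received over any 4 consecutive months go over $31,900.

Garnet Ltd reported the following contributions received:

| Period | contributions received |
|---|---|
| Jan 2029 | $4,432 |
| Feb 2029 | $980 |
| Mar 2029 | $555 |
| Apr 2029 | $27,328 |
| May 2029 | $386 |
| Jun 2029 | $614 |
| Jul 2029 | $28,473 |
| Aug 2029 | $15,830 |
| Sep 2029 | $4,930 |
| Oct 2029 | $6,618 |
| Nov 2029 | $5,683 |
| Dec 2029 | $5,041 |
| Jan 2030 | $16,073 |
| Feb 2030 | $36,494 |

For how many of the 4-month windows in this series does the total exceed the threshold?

8

Jan 2029–Apr 2029: $4,432 + $980 + $555 + $27,328 = $33,295 (over)
Feb 2029–May 2029: $980 + $555 + $27,328 + $386 = $29,249 (under)
Mar 2029–Jun 2029: $555 + $27,328 + $386 + $614 = $28,883 (under)
Apr 2029–Jul 2029: $27,328 + $386 + $614 + $28,473 = $56,801 (over)
May 2029–Aug 2029: $386 + $614 + $28,473 + $15,830 = $45,303 (over)
Jun 2029–Sep 2029: $614 + $28,473 + $15,830 + $4,930 = $49,847 (over)
Jul 2029–Oct 2029: $28,473 + $15,830 + $4,930 + $6,618 = $55,851 (over)
Aug 2029–Nov 2029: $15,830 + $4,930 + $6,618 + $5,683 = $33,061 (over)
Sep 2029–Dec 2029: $4,930 + $6,618 + $5,683 + $5,041 = $22,272 (under)
Oct 2029–Jan 2030: $6,618 + $5,683 + $5,041 + $16,073 = $33,415 (over)
Nov 2029–Feb 2030: $5,683 + $5,041 + $16,073 + $36,494 = $63,291 (over)
8 windows exceed the threshold.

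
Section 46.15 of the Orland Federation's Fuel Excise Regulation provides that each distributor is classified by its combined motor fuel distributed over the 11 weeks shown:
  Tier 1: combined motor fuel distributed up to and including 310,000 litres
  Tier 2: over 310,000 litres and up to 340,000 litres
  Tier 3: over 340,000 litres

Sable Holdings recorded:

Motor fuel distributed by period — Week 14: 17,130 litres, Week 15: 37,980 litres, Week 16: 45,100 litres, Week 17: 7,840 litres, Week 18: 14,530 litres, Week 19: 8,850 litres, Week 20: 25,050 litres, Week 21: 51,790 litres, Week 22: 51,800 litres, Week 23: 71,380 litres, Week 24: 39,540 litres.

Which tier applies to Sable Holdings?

Combined motor fuel distributed: 17,130 litres + 37,980 litres + 45,100 litres + 7,840 litres + 14,530 litres + 8,850 litres + 25,050 litres + 51,790 litres + 51,800 litres + 71,380 litres + 39,540 litres = 370,990 litres.
370,990 litres > 340,000 litres, so Tier 3 applies.

Tier 3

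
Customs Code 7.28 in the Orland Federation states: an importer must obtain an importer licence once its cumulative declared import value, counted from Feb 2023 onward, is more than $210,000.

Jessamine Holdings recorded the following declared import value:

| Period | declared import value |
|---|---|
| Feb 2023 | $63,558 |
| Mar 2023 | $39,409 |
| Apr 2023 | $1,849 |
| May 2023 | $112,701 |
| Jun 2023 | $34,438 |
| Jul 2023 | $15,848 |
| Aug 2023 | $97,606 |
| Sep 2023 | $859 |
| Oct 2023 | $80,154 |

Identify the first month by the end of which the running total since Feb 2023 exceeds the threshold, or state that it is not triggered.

Through Feb 2023: $63,558
Through Mar 2023: $102,967
Through Apr 2023: $104,816
Through May 2023: $217,517 ← exceeds threshold

May 2023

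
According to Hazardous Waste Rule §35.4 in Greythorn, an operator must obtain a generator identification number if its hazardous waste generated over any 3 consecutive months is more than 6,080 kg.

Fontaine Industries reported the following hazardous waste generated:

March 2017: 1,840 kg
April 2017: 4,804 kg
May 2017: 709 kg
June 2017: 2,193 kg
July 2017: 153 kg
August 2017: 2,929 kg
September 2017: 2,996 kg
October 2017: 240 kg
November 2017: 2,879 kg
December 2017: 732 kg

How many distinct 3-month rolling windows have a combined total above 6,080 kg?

March 2017–May 2017: 1,840 kg + 4,804 kg + 709 kg = 7,353 kg (over)
April 2017–June 2017: 4,804 kg + 709 kg + 2,193 kg = 7,706 kg (over)
May 2017–July 2017: 709 kg + 2,193 kg + 153 kg = 3,055 kg (under)
June 2017–August 2017: 2,193 kg + 153 kg + 2,929 kg = 5,275 kg (under)
July 2017–September 2017: 153 kg + 2,929 kg + 2,996 kg = 6,078 kg (under)
August 2017–October 2017: 2,929 kg + 2,996 kg + 240 kg = 6,165 kg (over)
September 2017–November 2017: 2,996 kg + 240 kg + 2,879 kg = 6,115 kg (over)
October 2017–December 2017: 240 kg + 2,879 kg + 732 kg = 3,851 kg (under)
4 windows exceed the threshold.

4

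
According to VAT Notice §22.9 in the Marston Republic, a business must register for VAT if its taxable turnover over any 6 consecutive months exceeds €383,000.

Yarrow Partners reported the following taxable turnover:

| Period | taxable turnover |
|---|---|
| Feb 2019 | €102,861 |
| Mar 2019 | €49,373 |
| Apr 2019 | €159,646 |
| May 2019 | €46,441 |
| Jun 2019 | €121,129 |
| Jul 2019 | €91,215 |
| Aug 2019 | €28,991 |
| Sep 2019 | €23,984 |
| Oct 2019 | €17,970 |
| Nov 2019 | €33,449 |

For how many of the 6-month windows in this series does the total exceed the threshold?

Feb 2019–Jul 2019: €102,861 + €49,373 + €159,646 + €46,441 + €121,129 + €91,215 = €570,665 (over)
Mar 2019–Aug 2019: €49,373 + €159,646 + €46,441 + €121,129 + €91,215 + €28,991 = €496,795 (over)
Apr 2019–Sep 2019: €159,646 + €46,441 + €121,129 + €91,215 + €28,991 + €23,984 = €471,406 (over)
May 2019–Oct 2019: €46,441 + €121,129 + €91,215 + €28,991 + €23,984 + €17,970 = €329,730 (under)
Jun 2019–Nov 2019: €121,129 + €91,215 + €28,991 + €23,984 + €17,970 + €33,449 = €316,738 (under)
3 windows exceed the threshold.

3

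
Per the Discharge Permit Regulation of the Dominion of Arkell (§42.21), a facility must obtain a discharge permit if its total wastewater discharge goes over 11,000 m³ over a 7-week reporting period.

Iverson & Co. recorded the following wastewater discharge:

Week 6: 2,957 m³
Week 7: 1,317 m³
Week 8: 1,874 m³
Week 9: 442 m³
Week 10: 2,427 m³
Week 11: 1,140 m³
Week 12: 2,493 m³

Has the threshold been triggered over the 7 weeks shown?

Yes

Total wastewater discharge: 2,957 m³ + 1,317 m³ + 1,874 m³ + 442 m³ + 2,427 m³ + 1,140 m³ + 2,493 m³ = 12,650 m³.
12,650 m³ > 11,000 m³, so the threshold is exceeded.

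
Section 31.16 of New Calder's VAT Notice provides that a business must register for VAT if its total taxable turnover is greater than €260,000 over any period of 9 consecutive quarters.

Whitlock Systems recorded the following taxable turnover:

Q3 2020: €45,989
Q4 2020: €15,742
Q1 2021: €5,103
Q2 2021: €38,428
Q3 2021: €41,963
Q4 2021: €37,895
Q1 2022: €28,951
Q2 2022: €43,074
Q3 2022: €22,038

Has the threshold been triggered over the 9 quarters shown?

Total taxable turnover: €45,989 + €15,742 + €5,103 + €38,428 + €41,963 + €37,895 + €28,951 + €43,074 + €22,038 = €279,183.
€279,183 > €260,000, so the threshold is exceeded.

Yes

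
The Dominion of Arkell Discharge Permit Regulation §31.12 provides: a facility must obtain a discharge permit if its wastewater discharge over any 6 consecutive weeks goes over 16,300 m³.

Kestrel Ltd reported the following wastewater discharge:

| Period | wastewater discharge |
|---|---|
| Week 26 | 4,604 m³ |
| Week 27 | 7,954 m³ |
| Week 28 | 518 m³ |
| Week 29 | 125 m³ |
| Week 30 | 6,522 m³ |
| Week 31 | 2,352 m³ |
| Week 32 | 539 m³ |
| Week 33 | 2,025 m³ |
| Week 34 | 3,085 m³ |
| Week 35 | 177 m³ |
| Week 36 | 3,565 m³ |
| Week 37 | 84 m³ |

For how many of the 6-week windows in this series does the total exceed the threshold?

2

Week 26–Week 31: 4,604 m³ + 7,954 m³ + 518 m³ + 125 m³ + 6,522 m³ + 2,352 m³ = 22,075 m³ (over)
Week 27–Week 32: 7,954 m³ + 518 m³ + 125 m³ + 6,522 m³ + 2,352 m³ + 539 m³ = 18,010 m³ (over)
Week 28–Week 33: 518 m³ + 125 m³ + 6,522 m³ + 2,352 m³ + 539 m³ + 2,025 m³ = 12,081 m³ (under)
Week 29–Week 34: 125 m³ + 6,522 m³ + 2,352 m³ + 539 m³ + 2,025 m³ + 3,085 m³ = 14,648 m³ (under)
Week 30–Week 35: 6,522 m³ + 2,352 m³ + 539 m³ + 2,025 m³ + 3,085 m³ + 177 m³ = 14,700 m³ (under)
Week 31–Week 36: 2,352 m³ + 539 m³ + 2,025 m³ + 3,085 m³ + 177 m³ + 3,565 m³ = 11,743 m³ (under)
Week 32–Week 37: 539 m³ + 2,025 m³ + 3,085 m³ + 177 m³ + 3,565 m³ + 84 m³ = 9,475 m³ (under)
2 windows exceed the threshold.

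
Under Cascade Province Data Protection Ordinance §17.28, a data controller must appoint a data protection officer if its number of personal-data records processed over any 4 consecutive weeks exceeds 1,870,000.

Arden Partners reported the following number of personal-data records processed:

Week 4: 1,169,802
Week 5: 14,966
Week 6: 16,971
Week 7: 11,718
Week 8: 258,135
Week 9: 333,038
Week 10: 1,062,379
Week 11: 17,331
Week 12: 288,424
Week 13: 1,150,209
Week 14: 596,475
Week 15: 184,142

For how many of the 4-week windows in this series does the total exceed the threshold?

3

Week 4–Week 7: 1,169,802 + 14,966 + 16,971 + 11,718 = 1,213,457 (under)
Week 5–Week 8: 14,966 + 16,971 + 11,718 + 258,135 = 301,790 (under)
Week 6–Week 9: 16,971 + 11,718 + 258,135 + 333,038 = 619,862 (under)
Week 7–Week 10: 11,718 + 258,135 + 333,038 + 1,062,379 = 1,665,270 (under)
Week 8–Week 11: 258,135 + 333,038 + 1,062,379 + 17,331 = 1,670,883 (under)
Week 9–Week 12: 333,038 + 1,062,379 + 17,331 + 288,424 = 1,701,172 (under)
Week 10–Week 13: 1,062,379 + 17,331 + 288,424 + 1,150,209 = 2,518,343 (over)
Week 11–Week 14: 17,331 + 288,424 + 1,150,209 + 596,475 = 2,052,439 (over)
Week 12–Week 15: 288,424 + 1,150,209 + 596,475 + 184,142 = 2,219,250 (over)
3 windows exceed the threshold.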